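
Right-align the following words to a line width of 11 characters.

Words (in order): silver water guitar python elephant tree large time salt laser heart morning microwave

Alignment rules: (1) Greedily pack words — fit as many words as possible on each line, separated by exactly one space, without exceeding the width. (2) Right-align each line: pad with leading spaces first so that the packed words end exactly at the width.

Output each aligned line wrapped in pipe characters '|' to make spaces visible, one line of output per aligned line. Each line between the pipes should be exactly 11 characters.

Answer: |     silver|
|      water|
|     guitar|
|     python|
|   elephant|
| tree large|
|  time salt|
|laser heart|
|    morning|
|  microwave|

Derivation:
Line 1: ['silver'] (min_width=6, slack=5)
Line 2: ['water'] (min_width=5, slack=6)
Line 3: ['guitar'] (min_width=6, slack=5)
Line 4: ['python'] (min_width=6, slack=5)
Line 5: ['elephant'] (min_width=8, slack=3)
Line 6: ['tree', 'large'] (min_width=10, slack=1)
Line 7: ['time', 'salt'] (min_width=9, slack=2)
Line 8: ['laser', 'heart'] (min_width=11, slack=0)
Line 9: ['morning'] (min_width=7, slack=4)
Line 10: ['microwave'] (min_width=9, slack=2)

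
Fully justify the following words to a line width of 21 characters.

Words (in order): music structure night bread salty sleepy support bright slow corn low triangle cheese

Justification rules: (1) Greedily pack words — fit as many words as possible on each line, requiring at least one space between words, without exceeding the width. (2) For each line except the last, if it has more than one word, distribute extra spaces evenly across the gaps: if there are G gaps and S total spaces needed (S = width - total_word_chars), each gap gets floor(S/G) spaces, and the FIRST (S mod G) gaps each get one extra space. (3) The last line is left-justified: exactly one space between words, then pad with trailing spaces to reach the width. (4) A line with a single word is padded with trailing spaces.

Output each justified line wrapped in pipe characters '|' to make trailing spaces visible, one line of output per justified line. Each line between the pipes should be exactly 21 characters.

Answer: |music structure night|
|bread   salty  sleepy|
|support  bright  slow|
|corn   low   triangle|
|cheese               |

Derivation:
Line 1: ['music', 'structure', 'night'] (min_width=21, slack=0)
Line 2: ['bread', 'salty', 'sleepy'] (min_width=18, slack=3)
Line 3: ['support', 'bright', 'slow'] (min_width=19, slack=2)
Line 4: ['corn', 'low', 'triangle'] (min_width=17, slack=4)
Line 5: ['cheese'] (min_width=6, slack=15)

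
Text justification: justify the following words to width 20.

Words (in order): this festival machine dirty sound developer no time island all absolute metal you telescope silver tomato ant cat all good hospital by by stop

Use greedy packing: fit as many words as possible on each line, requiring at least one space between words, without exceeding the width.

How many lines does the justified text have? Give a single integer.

Line 1: ['this', 'festival'] (min_width=13, slack=7)
Line 2: ['machine', 'dirty', 'sound'] (min_width=19, slack=1)
Line 3: ['developer', 'no', 'time'] (min_width=17, slack=3)
Line 4: ['island', 'all', 'absolute'] (min_width=19, slack=1)
Line 5: ['metal', 'you', 'telescope'] (min_width=19, slack=1)
Line 6: ['silver', 'tomato', 'ant'] (min_width=17, slack=3)
Line 7: ['cat', 'all', 'good'] (min_width=12, slack=8)
Line 8: ['hospital', 'by', 'by', 'stop'] (min_width=19, slack=1)
Total lines: 8

Answer: 8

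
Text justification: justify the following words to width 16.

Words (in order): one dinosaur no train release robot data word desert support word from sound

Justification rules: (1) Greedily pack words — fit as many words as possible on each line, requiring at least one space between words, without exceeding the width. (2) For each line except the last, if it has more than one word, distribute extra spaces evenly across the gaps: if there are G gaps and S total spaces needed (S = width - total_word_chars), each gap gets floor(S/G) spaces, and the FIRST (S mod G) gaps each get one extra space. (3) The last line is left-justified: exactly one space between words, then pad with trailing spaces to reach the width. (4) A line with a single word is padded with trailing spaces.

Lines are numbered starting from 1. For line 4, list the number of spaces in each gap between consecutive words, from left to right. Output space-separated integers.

Answer: 3

Derivation:
Line 1: ['one', 'dinosaur', 'no'] (min_width=15, slack=1)
Line 2: ['train', 'release'] (min_width=13, slack=3)
Line 3: ['robot', 'data', 'word'] (min_width=15, slack=1)
Line 4: ['desert', 'support'] (min_width=14, slack=2)
Line 5: ['word', 'from', 'sound'] (min_width=15, slack=1)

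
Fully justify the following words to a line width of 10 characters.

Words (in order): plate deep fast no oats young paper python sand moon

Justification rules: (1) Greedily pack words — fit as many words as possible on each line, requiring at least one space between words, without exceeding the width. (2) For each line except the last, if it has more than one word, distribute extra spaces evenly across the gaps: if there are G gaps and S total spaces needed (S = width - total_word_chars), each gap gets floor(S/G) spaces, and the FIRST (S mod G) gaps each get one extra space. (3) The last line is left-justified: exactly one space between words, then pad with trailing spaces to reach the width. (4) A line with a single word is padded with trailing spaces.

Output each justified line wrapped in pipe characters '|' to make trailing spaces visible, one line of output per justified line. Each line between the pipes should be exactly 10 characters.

Line 1: ['plate', 'deep'] (min_width=10, slack=0)
Line 2: ['fast', 'no'] (min_width=7, slack=3)
Line 3: ['oats', 'young'] (min_width=10, slack=0)
Line 4: ['paper'] (min_width=5, slack=5)
Line 5: ['python'] (min_width=6, slack=4)
Line 6: ['sand', 'moon'] (min_width=9, slack=1)

Answer: |plate deep|
|fast    no|
|oats young|
|paper     |
|python    |
|sand moon |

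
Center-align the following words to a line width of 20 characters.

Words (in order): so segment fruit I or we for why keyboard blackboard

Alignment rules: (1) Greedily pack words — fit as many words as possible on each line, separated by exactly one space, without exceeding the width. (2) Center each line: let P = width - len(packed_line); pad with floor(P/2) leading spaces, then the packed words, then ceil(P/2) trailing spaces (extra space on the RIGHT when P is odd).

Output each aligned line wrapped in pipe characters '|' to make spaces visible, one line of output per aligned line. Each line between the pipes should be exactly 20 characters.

Answer: | so segment fruit I |
|   or we for why    |
|keyboard blackboard |

Derivation:
Line 1: ['so', 'segment', 'fruit', 'I'] (min_width=18, slack=2)
Line 2: ['or', 'we', 'for', 'why'] (min_width=13, slack=7)
Line 3: ['keyboard', 'blackboard'] (min_width=19, slack=1)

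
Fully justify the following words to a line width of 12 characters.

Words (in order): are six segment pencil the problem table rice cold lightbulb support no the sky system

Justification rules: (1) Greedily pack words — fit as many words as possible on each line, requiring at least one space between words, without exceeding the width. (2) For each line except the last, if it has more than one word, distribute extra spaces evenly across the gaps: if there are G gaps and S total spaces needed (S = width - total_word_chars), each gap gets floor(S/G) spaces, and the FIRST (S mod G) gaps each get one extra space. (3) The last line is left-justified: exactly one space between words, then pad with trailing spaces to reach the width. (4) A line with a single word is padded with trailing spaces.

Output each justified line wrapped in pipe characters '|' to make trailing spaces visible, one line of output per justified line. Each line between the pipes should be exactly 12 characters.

Line 1: ['are', 'six'] (min_width=7, slack=5)
Line 2: ['segment'] (min_width=7, slack=5)
Line 3: ['pencil', 'the'] (min_width=10, slack=2)
Line 4: ['problem'] (min_width=7, slack=5)
Line 5: ['table', 'rice'] (min_width=10, slack=2)
Line 6: ['cold'] (min_width=4, slack=8)
Line 7: ['lightbulb'] (min_width=9, slack=3)
Line 8: ['support', 'no'] (min_width=10, slack=2)
Line 9: ['the', 'sky'] (min_width=7, slack=5)
Line 10: ['system'] (min_width=6, slack=6)

Answer: |are      six|
|segment     |
|pencil   the|
|problem     |
|table   rice|
|cold        |
|lightbulb   |
|support   no|
|the      sky|
|system      |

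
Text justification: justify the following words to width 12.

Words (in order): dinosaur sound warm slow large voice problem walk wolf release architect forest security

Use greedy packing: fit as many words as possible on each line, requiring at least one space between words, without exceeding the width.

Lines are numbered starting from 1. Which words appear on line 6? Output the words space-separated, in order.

Line 1: ['dinosaur'] (min_width=8, slack=4)
Line 2: ['sound', 'warm'] (min_width=10, slack=2)
Line 3: ['slow', 'large'] (min_width=10, slack=2)
Line 4: ['voice'] (min_width=5, slack=7)
Line 5: ['problem', 'walk'] (min_width=12, slack=0)
Line 6: ['wolf', 'release'] (min_width=12, slack=0)
Line 7: ['architect'] (min_width=9, slack=3)
Line 8: ['forest'] (min_width=6, slack=6)
Line 9: ['security'] (min_width=8, slack=4)

Answer: wolf release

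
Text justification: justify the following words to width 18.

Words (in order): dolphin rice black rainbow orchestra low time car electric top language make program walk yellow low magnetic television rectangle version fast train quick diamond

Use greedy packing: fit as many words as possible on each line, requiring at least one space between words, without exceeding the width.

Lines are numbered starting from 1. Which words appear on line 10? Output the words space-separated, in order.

Answer: rectangle version

Derivation:
Line 1: ['dolphin', 'rice', 'black'] (min_width=18, slack=0)
Line 2: ['rainbow', 'orchestra'] (min_width=17, slack=1)
Line 3: ['low', 'time', 'car'] (min_width=12, slack=6)
Line 4: ['electric', 'top'] (min_width=12, slack=6)
Line 5: ['language', 'make'] (min_width=13, slack=5)
Line 6: ['program', 'walk'] (min_width=12, slack=6)
Line 7: ['yellow', 'low'] (min_width=10, slack=8)
Line 8: ['magnetic'] (min_width=8, slack=10)
Line 9: ['television'] (min_width=10, slack=8)
Line 10: ['rectangle', 'version'] (min_width=17, slack=1)
Line 11: ['fast', 'train', 'quick'] (min_width=16, slack=2)
Line 12: ['diamond'] (min_width=7, slack=11)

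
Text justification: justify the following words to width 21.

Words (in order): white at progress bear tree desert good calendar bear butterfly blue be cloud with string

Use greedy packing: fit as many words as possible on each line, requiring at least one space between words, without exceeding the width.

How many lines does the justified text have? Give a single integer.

Answer: 5

Derivation:
Line 1: ['white', 'at', 'progress'] (min_width=17, slack=4)
Line 2: ['bear', 'tree', 'desert', 'good'] (min_width=21, slack=0)
Line 3: ['calendar', 'bear'] (min_width=13, slack=8)
Line 4: ['butterfly', 'blue', 'be'] (min_width=17, slack=4)
Line 5: ['cloud', 'with', 'string'] (min_width=17, slack=4)
Total lines: 5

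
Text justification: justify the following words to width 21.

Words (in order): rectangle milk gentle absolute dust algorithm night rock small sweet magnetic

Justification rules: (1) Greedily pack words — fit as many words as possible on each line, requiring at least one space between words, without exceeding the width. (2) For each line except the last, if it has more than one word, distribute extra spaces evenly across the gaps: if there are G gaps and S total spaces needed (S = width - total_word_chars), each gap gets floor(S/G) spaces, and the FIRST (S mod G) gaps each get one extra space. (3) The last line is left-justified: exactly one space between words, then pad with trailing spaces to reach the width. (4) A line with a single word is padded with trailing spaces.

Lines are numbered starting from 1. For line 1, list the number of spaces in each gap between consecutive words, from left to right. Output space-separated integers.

Answer: 1 1

Derivation:
Line 1: ['rectangle', 'milk', 'gentle'] (min_width=21, slack=0)
Line 2: ['absolute', 'dust'] (min_width=13, slack=8)
Line 3: ['algorithm', 'night', 'rock'] (min_width=20, slack=1)
Line 4: ['small', 'sweet', 'magnetic'] (min_width=20, slack=1)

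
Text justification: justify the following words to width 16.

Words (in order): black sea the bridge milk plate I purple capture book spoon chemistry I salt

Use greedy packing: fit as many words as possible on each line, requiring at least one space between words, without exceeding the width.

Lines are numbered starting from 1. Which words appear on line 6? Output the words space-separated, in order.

Answer: I salt

Derivation:
Line 1: ['black', 'sea', 'the'] (min_width=13, slack=3)
Line 2: ['bridge', 'milk'] (min_width=11, slack=5)
Line 3: ['plate', 'I', 'purple'] (min_width=14, slack=2)
Line 4: ['capture', 'book'] (min_width=12, slack=4)
Line 5: ['spoon', 'chemistry'] (min_width=15, slack=1)
Line 6: ['I', 'salt'] (min_width=6, slack=10)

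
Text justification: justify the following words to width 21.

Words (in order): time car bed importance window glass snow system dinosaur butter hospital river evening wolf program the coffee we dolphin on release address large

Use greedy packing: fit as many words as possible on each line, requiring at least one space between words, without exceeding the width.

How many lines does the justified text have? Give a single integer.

Line 1: ['time', 'car', 'bed'] (min_width=12, slack=9)
Line 2: ['importance', 'window'] (min_width=17, slack=4)
Line 3: ['glass', 'snow', 'system'] (min_width=17, slack=4)
Line 4: ['dinosaur', 'butter'] (min_width=15, slack=6)
Line 5: ['hospital', 'river'] (min_width=14, slack=7)
Line 6: ['evening', 'wolf', 'program'] (min_width=20, slack=1)
Line 7: ['the', 'coffee', 'we', 'dolphin'] (min_width=21, slack=0)
Line 8: ['on', 'release', 'address'] (min_width=18, slack=3)
Line 9: ['large'] (min_width=5, slack=16)
Total lines: 9

Answer: 9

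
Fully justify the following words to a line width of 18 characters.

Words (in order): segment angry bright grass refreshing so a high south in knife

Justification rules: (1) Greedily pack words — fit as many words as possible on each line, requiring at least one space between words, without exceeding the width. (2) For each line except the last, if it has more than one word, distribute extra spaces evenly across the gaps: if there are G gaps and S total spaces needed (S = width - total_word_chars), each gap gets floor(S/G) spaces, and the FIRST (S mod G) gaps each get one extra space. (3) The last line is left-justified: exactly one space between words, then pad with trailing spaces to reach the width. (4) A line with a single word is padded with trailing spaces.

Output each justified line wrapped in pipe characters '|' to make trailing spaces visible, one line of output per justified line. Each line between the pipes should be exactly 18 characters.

Line 1: ['segment', 'angry'] (min_width=13, slack=5)
Line 2: ['bright', 'grass'] (min_width=12, slack=6)
Line 3: ['refreshing', 'so', 'a'] (min_width=15, slack=3)
Line 4: ['high', 'south', 'in'] (min_width=13, slack=5)
Line 5: ['knife'] (min_width=5, slack=13)

Answer: |segment      angry|
|bright       grass|
|refreshing   so  a|
|high    south   in|
|knife             |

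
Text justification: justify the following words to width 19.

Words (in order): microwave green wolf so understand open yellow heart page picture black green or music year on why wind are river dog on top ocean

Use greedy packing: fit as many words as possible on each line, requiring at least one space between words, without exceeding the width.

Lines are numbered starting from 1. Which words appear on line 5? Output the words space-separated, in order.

Line 1: ['microwave', 'green'] (min_width=15, slack=4)
Line 2: ['wolf', 'so', 'understand'] (min_width=18, slack=1)
Line 3: ['open', 'yellow', 'heart'] (min_width=17, slack=2)
Line 4: ['page', 'picture', 'black'] (min_width=18, slack=1)
Line 5: ['green', 'or', 'music', 'year'] (min_width=19, slack=0)
Line 6: ['on', 'why', 'wind', 'are'] (min_width=15, slack=4)
Line 7: ['river', 'dog', 'on', 'top'] (min_width=16, slack=3)
Line 8: ['ocean'] (min_width=5, slack=14)

Answer: green or music year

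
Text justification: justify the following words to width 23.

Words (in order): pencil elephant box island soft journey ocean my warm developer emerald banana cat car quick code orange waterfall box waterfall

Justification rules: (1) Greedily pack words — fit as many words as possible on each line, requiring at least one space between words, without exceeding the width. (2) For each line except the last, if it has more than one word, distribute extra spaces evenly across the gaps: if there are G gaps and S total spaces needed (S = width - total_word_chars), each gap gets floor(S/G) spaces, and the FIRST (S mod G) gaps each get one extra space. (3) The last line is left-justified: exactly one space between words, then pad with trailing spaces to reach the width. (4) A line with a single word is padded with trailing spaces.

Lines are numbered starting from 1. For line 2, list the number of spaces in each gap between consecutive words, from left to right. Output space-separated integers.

Answer: 3 3

Derivation:
Line 1: ['pencil', 'elephant', 'box'] (min_width=19, slack=4)
Line 2: ['island', 'soft', 'journey'] (min_width=19, slack=4)
Line 3: ['ocean', 'my', 'warm', 'developer'] (min_width=23, slack=0)
Line 4: ['emerald', 'banana', 'cat', 'car'] (min_width=22, slack=1)
Line 5: ['quick', 'code', 'orange'] (min_width=17, slack=6)
Line 6: ['waterfall', 'box', 'waterfall'] (min_width=23, slack=0)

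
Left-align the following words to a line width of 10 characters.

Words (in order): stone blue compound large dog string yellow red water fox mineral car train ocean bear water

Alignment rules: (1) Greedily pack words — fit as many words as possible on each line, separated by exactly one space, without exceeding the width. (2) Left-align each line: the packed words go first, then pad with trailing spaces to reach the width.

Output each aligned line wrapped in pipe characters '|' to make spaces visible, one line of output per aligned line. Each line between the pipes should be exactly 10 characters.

Line 1: ['stone', 'blue'] (min_width=10, slack=0)
Line 2: ['compound'] (min_width=8, slack=2)
Line 3: ['large', 'dog'] (min_width=9, slack=1)
Line 4: ['string'] (min_width=6, slack=4)
Line 5: ['yellow', 'red'] (min_width=10, slack=0)
Line 6: ['water', 'fox'] (min_width=9, slack=1)
Line 7: ['mineral'] (min_width=7, slack=3)
Line 8: ['car', 'train'] (min_width=9, slack=1)
Line 9: ['ocean', 'bear'] (min_width=10, slack=0)
Line 10: ['water'] (min_width=5, slack=5)

Answer: |stone blue|
|compound  |
|large dog |
|string    |
|yellow red|
|water fox |
|mineral   |
|car train |
|ocean bear|
|water     |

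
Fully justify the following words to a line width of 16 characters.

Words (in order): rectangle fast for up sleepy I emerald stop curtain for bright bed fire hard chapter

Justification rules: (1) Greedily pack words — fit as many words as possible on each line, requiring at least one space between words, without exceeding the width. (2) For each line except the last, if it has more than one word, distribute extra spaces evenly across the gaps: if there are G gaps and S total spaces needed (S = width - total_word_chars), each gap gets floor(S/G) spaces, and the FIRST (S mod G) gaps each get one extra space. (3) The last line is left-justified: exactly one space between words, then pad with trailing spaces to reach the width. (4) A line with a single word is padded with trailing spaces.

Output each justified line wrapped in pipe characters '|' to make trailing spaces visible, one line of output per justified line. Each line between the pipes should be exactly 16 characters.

Line 1: ['rectangle', 'fast'] (min_width=14, slack=2)
Line 2: ['for', 'up', 'sleepy', 'I'] (min_width=15, slack=1)
Line 3: ['emerald', 'stop'] (min_width=12, slack=4)
Line 4: ['curtain', 'for'] (min_width=11, slack=5)
Line 5: ['bright', 'bed', 'fire'] (min_width=15, slack=1)
Line 6: ['hard', 'chapter'] (min_width=12, slack=4)

Answer: |rectangle   fast|
|for  up sleepy I|
|emerald     stop|
|curtain      for|
|bright  bed fire|
|hard chapter    |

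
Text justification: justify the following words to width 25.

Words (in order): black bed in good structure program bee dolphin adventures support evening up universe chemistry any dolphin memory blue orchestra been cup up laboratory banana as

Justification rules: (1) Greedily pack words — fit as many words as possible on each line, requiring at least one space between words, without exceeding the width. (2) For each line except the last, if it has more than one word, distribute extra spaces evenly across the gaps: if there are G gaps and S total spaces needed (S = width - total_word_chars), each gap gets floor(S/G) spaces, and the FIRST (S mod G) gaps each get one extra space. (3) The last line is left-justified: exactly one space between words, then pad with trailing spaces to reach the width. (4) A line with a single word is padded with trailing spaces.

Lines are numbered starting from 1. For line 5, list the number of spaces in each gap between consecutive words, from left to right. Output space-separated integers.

Line 1: ['black', 'bed', 'in', 'good'] (min_width=17, slack=8)
Line 2: ['structure', 'program', 'bee'] (min_width=21, slack=4)
Line 3: ['dolphin', 'adventures'] (min_width=18, slack=7)
Line 4: ['support', 'evening', 'up'] (min_width=18, slack=7)
Line 5: ['universe', 'chemistry', 'any'] (min_width=22, slack=3)
Line 6: ['dolphin', 'memory', 'blue'] (min_width=19, slack=6)
Line 7: ['orchestra', 'been', 'cup', 'up'] (min_width=21, slack=4)
Line 8: ['laboratory', 'banana', 'as'] (min_width=20, slack=5)

Answer: 3 2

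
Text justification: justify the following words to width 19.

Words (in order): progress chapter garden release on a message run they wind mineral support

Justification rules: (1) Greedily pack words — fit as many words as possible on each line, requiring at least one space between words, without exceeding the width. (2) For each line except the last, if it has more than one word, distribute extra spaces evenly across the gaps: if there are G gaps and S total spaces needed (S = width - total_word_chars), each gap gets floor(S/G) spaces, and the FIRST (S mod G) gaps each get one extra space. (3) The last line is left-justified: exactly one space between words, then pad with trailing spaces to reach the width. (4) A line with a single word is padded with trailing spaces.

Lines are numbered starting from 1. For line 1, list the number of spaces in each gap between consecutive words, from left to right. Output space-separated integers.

Line 1: ['progress', 'chapter'] (min_width=16, slack=3)
Line 2: ['garden', 'release', 'on', 'a'] (min_width=19, slack=0)
Line 3: ['message', 'run', 'they'] (min_width=16, slack=3)
Line 4: ['wind', 'mineral'] (min_width=12, slack=7)
Line 5: ['support'] (min_width=7, slack=12)

Answer: 4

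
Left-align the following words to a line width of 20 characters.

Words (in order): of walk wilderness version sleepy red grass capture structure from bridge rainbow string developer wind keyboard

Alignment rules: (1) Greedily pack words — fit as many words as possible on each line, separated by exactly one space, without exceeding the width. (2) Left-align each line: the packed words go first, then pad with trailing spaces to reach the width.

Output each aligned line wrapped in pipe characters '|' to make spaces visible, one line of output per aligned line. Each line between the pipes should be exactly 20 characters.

Answer: |of walk wilderness  |
|version sleepy red  |
|grass capture       |
|structure from      |
|bridge rainbow      |
|string developer    |
|wind keyboard       |

Derivation:
Line 1: ['of', 'walk', 'wilderness'] (min_width=18, slack=2)
Line 2: ['version', 'sleepy', 'red'] (min_width=18, slack=2)
Line 3: ['grass', 'capture'] (min_width=13, slack=7)
Line 4: ['structure', 'from'] (min_width=14, slack=6)
Line 5: ['bridge', 'rainbow'] (min_width=14, slack=6)
Line 6: ['string', 'developer'] (min_width=16, slack=4)
Line 7: ['wind', 'keyboard'] (min_width=13, slack=7)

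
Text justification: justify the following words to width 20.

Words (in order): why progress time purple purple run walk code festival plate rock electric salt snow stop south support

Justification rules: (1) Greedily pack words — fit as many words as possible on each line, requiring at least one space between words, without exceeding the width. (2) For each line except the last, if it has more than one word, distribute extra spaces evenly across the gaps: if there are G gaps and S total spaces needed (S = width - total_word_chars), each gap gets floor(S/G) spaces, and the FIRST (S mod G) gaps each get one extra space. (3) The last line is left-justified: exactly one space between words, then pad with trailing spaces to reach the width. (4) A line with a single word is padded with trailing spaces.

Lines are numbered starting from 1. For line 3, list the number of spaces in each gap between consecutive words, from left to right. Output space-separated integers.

Answer: 2 2

Derivation:
Line 1: ['why', 'progress', 'time'] (min_width=17, slack=3)
Line 2: ['purple', 'purple', 'run'] (min_width=17, slack=3)
Line 3: ['walk', 'code', 'festival'] (min_width=18, slack=2)
Line 4: ['plate', 'rock', 'electric'] (min_width=19, slack=1)
Line 5: ['salt', 'snow', 'stop', 'south'] (min_width=20, slack=0)
Line 6: ['support'] (min_width=7, slack=13)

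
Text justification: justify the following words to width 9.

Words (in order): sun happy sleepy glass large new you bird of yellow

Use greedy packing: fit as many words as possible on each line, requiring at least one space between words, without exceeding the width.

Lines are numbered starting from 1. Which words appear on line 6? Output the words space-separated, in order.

Answer: of yellow

Derivation:
Line 1: ['sun', 'happy'] (min_width=9, slack=0)
Line 2: ['sleepy'] (min_width=6, slack=3)
Line 3: ['glass'] (min_width=5, slack=4)
Line 4: ['large', 'new'] (min_width=9, slack=0)
Line 5: ['you', 'bird'] (min_width=8, slack=1)
Line 6: ['of', 'yellow'] (min_width=9, slack=0)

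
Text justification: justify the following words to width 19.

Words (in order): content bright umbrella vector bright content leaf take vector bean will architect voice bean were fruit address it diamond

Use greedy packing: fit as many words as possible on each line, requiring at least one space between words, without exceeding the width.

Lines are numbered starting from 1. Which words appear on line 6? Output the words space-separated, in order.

Line 1: ['content', 'bright'] (min_width=14, slack=5)
Line 2: ['umbrella', 'vector'] (min_width=15, slack=4)
Line 3: ['bright', 'content', 'leaf'] (min_width=19, slack=0)
Line 4: ['take', 'vector', 'bean'] (min_width=16, slack=3)
Line 5: ['will', 'architect'] (min_width=14, slack=5)
Line 6: ['voice', 'bean', 'were'] (min_width=15, slack=4)
Line 7: ['fruit', 'address', 'it'] (min_width=16, slack=3)
Line 8: ['diamond'] (min_width=7, slack=12)

Answer: voice bean were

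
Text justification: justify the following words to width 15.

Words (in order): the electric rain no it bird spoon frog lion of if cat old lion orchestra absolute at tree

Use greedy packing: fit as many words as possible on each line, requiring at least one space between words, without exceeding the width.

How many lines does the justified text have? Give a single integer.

Line 1: ['the', 'electric'] (min_width=12, slack=3)
Line 2: ['rain', 'no', 'it', 'bird'] (min_width=15, slack=0)
Line 3: ['spoon', 'frog', 'lion'] (min_width=15, slack=0)
Line 4: ['of', 'if', 'cat', 'old'] (min_width=13, slack=2)
Line 5: ['lion', 'orchestra'] (min_width=14, slack=1)
Line 6: ['absolute', 'at'] (min_width=11, slack=4)
Line 7: ['tree'] (min_width=4, slack=11)
Total lines: 7

Answer: 7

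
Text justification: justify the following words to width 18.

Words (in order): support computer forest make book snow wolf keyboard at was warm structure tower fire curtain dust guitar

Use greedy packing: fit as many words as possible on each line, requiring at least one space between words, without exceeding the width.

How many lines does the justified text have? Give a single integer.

Line 1: ['support', 'computer'] (min_width=16, slack=2)
Line 2: ['forest', 'make', 'book'] (min_width=16, slack=2)
Line 3: ['snow', 'wolf', 'keyboard'] (min_width=18, slack=0)
Line 4: ['at', 'was', 'warm'] (min_width=11, slack=7)
Line 5: ['structure', 'tower'] (min_width=15, slack=3)
Line 6: ['fire', 'curtain', 'dust'] (min_width=17, slack=1)
Line 7: ['guitar'] (min_width=6, slack=12)
Total lines: 7

Answer: 7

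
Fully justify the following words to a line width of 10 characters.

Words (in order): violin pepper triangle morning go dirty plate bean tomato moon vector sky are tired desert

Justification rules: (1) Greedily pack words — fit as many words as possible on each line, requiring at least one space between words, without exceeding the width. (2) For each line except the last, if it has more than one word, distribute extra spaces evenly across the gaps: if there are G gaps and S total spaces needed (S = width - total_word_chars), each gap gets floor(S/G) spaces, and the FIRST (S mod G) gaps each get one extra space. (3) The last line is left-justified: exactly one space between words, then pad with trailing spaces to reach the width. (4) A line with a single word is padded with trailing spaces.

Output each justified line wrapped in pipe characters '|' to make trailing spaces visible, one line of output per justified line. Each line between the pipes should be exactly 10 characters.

Line 1: ['violin'] (min_width=6, slack=4)
Line 2: ['pepper'] (min_width=6, slack=4)
Line 3: ['triangle'] (min_width=8, slack=2)
Line 4: ['morning', 'go'] (min_width=10, slack=0)
Line 5: ['dirty'] (min_width=5, slack=5)
Line 6: ['plate', 'bean'] (min_width=10, slack=0)
Line 7: ['tomato'] (min_width=6, slack=4)
Line 8: ['moon'] (min_width=4, slack=6)
Line 9: ['vector', 'sky'] (min_width=10, slack=0)
Line 10: ['are', 'tired'] (min_width=9, slack=1)
Line 11: ['desert'] (min_width=6, slack=4)

Answer: |violin    |
|pepper    |
|triangle  |
|morning go|
|dirty     |
|plate bean|
|tomato    |
|moon      |
|vector sky|
|are  tired|
|desert    |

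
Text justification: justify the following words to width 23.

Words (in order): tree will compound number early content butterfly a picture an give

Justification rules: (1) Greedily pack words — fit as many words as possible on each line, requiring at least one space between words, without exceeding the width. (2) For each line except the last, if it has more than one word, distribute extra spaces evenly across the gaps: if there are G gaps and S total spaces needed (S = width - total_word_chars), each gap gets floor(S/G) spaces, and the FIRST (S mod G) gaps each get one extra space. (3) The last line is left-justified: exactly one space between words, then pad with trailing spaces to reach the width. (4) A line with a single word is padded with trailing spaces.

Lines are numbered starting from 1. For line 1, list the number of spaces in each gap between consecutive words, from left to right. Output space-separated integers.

Line 1: ['tree', 'will', 'compound'] (min_width=18, slack=5)
Line 2: ['number', 'early', 'content'] (min_width=20, slack=3)
Line 3: ['butterfly', 'a', 'picture', 'an'] (min_width=22, slack=1)
Line 4: ['give'] (min_width=4, slack=19)

Answer: 4 3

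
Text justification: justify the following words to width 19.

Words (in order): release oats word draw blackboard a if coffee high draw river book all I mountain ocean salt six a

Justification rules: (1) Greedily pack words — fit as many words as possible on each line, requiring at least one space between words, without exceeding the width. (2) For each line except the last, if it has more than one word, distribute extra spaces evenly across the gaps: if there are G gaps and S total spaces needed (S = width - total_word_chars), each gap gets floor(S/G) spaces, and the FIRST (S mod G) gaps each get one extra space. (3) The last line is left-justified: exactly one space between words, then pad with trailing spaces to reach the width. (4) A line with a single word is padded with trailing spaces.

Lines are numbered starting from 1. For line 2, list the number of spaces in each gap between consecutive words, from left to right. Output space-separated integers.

Line 1: ['release', 'oats', 'word'] (min_width=17, slack=2)
Line 2: ['draw', 'blackboard', 'a'] (min_width=17, slack=2)
Line 3: ['if', 'coffee', 'high', 'draw'] (min_width=19, slack=0)
Line 4: ['river', 'book', 'all', 'I'] (min_width=16, slack=3)
Line 5: ['mountain', 'ocean', 'salt'] (min_width=19, slack=0)
Line 6: ['six', 'a'] (min_width=5, slack=14)

Answer: 2 2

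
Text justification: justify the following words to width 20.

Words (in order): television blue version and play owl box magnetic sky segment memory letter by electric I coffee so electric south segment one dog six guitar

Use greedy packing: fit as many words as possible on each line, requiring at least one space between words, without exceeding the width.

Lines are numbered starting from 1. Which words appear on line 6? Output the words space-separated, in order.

Line 1: ['television', 'blue'] (min_width=15, slack=5)
Line 2: ['version', 'and', 'play', 'owl'] (min_width=20, slack=0)
Line 3: ['box', 'magnetic', 'sky'] (min_width=16, slack=4)
Line 4: ['segment', 'memory'] (min_width=14, slack=6)
Line 5: ['letter', 'by', 'electric', 'I'] (min_width=20, slack=0)
Line 6: ['coffee', 'so', 'electric'] (min_width=18, slack=2)
Line 7: ['south', 'segment', 'one'] (min_width=17, slack=3)
Line 8: ['dog', 'six', 'guitar'] (min_width=14, slack=6)

Answer: coffee so electric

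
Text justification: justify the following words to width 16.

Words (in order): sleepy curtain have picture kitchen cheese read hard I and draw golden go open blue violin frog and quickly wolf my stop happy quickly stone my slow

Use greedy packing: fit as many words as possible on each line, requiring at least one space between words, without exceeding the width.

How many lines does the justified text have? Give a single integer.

Answer: 10

Derivation:
Line 1: ['sleepy', 'curtain'] (min_width=14, slack=2)
Line 2: ['have', 'picture'] (min_width=12, slack=4)
Line 3: ['kitchen', 'cheese'] (min_width=14, slack=2)
Line 4: ['read', 'hard', 'I', 'and'] (min_width=15, slack=1)
Line 5: ['draw', 'golden', 'go'] (min_width=14, slack=2)
Line 6: ['open', 'blue', 'violin'] (min_width=16, slack=0)
Line 7: ['frog', 'and', 'quickly'] (min_width=16, slack=0)
Line 8: ['wolf', 'my', 'stop'] (min_width=12, slack=4)
Line 9: ['happy', 'quickly'] (min_width=13, slack=3)
Line 10: ['stone', 'my', 'slow'] (min_width=13, slack=3)
Total lines: 10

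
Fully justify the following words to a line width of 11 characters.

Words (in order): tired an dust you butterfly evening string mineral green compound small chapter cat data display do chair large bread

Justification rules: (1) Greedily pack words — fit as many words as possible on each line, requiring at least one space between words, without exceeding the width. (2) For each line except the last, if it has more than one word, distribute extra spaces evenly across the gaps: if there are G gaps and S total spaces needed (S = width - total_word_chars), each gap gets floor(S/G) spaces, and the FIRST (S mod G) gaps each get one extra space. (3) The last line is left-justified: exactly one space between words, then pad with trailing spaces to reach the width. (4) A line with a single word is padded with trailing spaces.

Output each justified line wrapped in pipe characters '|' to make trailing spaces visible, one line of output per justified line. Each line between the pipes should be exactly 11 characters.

Line 1: ['tired', 'an'] (min_width=8, slack=3)
Line 2: ['dust', 'you'] (min_width=8, slack=3)
Line 3: ['butterfly'] (min_width=9, slack=2)
Line 4: ['evening'] (min_width=7, slack=4)
Line 5: ['string'] (min_width=6, slack=5)
Line 6: ['mineral'] (min_width=7, slack=4)
Line 7: ['green'] (min_width=5, slack=6)
Line 8: ['compound'] (min_width=8, slack=3)
Line 9: ['small'] (min_width=5, slack=6)
Line 10: ['chapter', 'cat'] (min_width=11, slack=0)
Line 11: ['data'] (min_width=4, slack=7)
Line 12: ['display', 'do'] (min_width=10, slack=1)
Line 13: ['chair', 'large'] (min_width=11, slack=0)
Line 14: ['bread'] (min_width=5, slack=6)

Answer: |tired    an|
|dust    you|
|butterfly  |
|evening    |
|string     |
|mineral    |
|green      |
|compound   |
|small      |
|chapter cat|
|data       |
|display  do|
|chair large|
|bread      |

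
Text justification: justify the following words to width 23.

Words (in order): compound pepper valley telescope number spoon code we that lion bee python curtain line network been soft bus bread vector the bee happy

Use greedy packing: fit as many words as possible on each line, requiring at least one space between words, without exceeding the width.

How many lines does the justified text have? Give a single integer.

Line 1: ['compound', 'pepper', 'valley'] (min_width=22, slack=1)
Line 2: ['telescope', 'number', 'spoon'] (min_width=22, slack=1)
Line 3: ['code', 'we', 'that', 'lion', 'bee'] (min_width=21, slack=2)
Line 4: ['python', 'curtain', 'line'] (min_width=19, slack=4)
Line 5: ['network', 'been', 'soft', 'bus'] (min_width=21, slack=2)
Line 6: ['bread', 'vector', 'the', 'bee'] (min_width=20, slack=3)
Line 7: ['happy'] (min_width=5, slack=18)
Total lines: 7

Answer: 7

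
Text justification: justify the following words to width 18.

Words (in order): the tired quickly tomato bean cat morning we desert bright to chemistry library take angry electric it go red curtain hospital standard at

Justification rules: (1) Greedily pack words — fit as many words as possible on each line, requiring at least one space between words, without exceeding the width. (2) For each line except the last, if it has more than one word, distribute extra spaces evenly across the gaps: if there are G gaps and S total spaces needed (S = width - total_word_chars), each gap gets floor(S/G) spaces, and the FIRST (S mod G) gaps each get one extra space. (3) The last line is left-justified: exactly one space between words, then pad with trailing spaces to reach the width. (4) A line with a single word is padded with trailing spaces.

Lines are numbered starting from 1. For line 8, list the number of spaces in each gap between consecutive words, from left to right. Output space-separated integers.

Answer: 3

Derivation:
Line 1: ['the', 'tired', 'quickly'] (min_width=17, slack=1)
Line 2: ['tomato', 'bean', 'cat'] (min_width=15, slack=3)
Line 3: ['morning', 'we', 'desert'] (min_width=17, slack=1)
Line 4: ['bright', 'to'] (min_width=9, slack=9)
Line 5: ['chemistry', 'library'] (min_width=17, slack=1)
Line 6: ['take', 'angry'] (min_width=10, slack=8)
Line 7: ['electric', 'it', 'go', 'red'] (min_width=18, slack=0)
Line 8: ['curtain', 'hospital'] (min_width=16, slack=2)
Line 9: ['standard', 'at'] (min_width=11, slack=7)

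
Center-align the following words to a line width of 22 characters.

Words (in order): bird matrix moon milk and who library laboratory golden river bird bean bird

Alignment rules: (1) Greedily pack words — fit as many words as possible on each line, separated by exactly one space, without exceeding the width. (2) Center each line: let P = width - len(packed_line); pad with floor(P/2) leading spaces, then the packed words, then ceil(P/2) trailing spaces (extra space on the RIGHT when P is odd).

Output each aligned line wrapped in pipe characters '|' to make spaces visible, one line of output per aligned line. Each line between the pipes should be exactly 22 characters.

Line 1: ['bird', 'matrix', 'moon', 'milk'] (min_width=21, slack=1)
Line 2: ['and', 'who', 'library'] (min_width=15, slack=7)
Line 3: ['laboratory', 'golden'] (min_width=17, slack=5)
Line 4: ['river', 'bird', 'bean', 'bird'] (min_width=20, slack=2)

Answer: |bird matrix moon milk |
|   and who library    |
|  laboratory golden   |
| river bird bean bird |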